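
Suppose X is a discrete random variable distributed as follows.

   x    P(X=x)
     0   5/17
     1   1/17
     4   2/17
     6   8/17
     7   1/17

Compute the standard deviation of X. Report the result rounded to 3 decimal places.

E[X] = 64/17, E[X²] = 370/17
Var(X) = E[X²] − (E[X])² = 370/17 − 4096/289 = 2194/289
SD(X) = √(2194/289) ≈ 2.755

2.755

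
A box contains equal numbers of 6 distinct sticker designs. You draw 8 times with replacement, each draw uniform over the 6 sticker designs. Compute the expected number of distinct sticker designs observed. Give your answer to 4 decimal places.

4.6046

Let Xⱼ=1 if type j appears at least once. P(Xⱼ=1) = 1 − ((6−1)/6)^8 = 1288991/1679616.
E[#distinct] = 6·1288991/1679616 = 1288991/279936.
≈ 4.6046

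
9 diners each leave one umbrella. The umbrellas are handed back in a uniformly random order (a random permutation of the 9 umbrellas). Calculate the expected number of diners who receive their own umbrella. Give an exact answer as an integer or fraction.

Let Xᵢ = 1 if person i gets their own umbrella. For each i, P(Xᵢ=1) = 1/9.
By linearity of expectation, E[X₁+…+X_9] = 9·(1/9) = 1.

1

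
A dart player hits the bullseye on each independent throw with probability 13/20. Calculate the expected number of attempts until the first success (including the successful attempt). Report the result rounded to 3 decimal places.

1.538

For a geometric distribution, E[trials] = 1/p = 1/(13/20) = 20/13.
≈ 1.538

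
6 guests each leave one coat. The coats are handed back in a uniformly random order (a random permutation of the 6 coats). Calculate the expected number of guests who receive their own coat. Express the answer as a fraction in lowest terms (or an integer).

1

Let Xᵢ = 1 if person i gets their own coat. For each i, P(Xᵢ=1) = 1/6.
By linearity of expectation, E[X₁+…+X_6] = 6·(1/6) = 1.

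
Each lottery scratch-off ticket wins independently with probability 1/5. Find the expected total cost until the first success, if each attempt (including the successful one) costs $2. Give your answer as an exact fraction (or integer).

E[#attempts] = 1/p = 5; E[cost] = 2·5 = 10.

$10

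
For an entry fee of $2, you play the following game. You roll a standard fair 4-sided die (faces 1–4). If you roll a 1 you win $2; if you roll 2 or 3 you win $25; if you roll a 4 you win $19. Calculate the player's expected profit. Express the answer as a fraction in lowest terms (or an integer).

63/4 dollars

E[payout] = (1/4)·2 + (1/4)·19 + (1/2)·25 = 71/4
Expected profit = 71/4 − 2 = 63/4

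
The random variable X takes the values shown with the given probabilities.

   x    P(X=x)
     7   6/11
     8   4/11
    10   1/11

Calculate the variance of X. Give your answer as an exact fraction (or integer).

94/121

E[X] = (6/11)·7 + (4/11)·8 + (1/11)·10 = 84/11
E[X²] = (6/11)·49 + (4/11)·64 + (1/11)·100 = 650/11
Var(X) = 650/11 − (84/11)² = 94/121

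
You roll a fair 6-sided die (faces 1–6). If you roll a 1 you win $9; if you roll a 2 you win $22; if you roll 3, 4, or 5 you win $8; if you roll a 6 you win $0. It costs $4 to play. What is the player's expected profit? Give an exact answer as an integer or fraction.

31/6 dollars

E[payout] = (1/6)·0 + (1/2)·8 + (1/6)·9 + (1/6)·22 = 55/6
Expected profit = 55/6 − 4 = 31/6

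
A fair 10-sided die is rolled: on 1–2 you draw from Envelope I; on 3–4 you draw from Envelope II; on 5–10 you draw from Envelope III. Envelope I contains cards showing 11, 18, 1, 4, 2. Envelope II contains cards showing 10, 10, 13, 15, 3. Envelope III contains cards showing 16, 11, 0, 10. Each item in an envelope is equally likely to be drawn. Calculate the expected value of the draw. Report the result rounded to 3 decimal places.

E[X | Envelope I] = (11 + 18 + 1 + 4 + 2)/5 = 36/5
E[X | Envelope II] = (10 + 10 + 13 + 15 + 3)/5 = 51/5
E[X | Envelope III] = (16 + 11 + 0 + 10)/4 = 37/4
E[X] = (1/5)·36/5 + (1/5)·51/5 + (3/5)·37/4 = 903/100 ≈ 9.030

9.030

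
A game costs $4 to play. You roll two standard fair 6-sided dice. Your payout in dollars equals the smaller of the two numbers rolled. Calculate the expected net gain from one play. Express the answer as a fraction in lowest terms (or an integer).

-53/36 dollars

Distribution of the smaller of the two numbers rolled: 1 w.p. 11/36, 2 w.p. 1/4, 3 w.p. 7/36, 4 w.p. 5/36, 5 w.p. 1/12, 6 w.p. 1/36
E[payout] = (11/36)·1 + (1/4)·2 + (7/36)·3 + (5/36)·4 + (1/12)·5 + (1/36)·6 = 91/36
Expected profit = 91/36 − 4 = -53/36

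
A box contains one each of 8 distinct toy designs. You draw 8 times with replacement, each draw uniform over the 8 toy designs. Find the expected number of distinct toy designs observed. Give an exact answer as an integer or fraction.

11012415/2097152

Let Xⱼ=1 if type j appears at least once. P(Xⱼ=1) = 1 − ((8−1)/8)^8 = 11012415/16777216.
E[#distinct] = 8·11012415/16777216 = 11012415/2097152.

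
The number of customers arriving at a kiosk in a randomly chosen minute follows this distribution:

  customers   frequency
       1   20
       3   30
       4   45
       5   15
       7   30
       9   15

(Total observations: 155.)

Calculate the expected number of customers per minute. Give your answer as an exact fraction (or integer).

Total = 155, so P(customers=1) = 20/155, etc.
E[X] = (4/31)·1 + (6/31)·3 + (9/31)·4 + (3/31)·5 + (6/31)·7 + (3/31)·9
     = 142/31

142/31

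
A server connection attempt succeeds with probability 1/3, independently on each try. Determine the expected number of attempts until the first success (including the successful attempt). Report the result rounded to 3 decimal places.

For a geometric distribution, E[trials] = 1/p = 1/(1/3) = 3.
≈ 3.000

3.000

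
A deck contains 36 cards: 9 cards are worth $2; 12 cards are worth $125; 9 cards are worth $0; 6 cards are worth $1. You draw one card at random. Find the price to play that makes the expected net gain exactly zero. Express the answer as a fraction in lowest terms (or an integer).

127/3 dollars

E[payout] = (9/36)·2 + (12/36)·125 + (9/36)·0 + (6/36)·1 = 127/3
Fair fee = E[payout] = 127/3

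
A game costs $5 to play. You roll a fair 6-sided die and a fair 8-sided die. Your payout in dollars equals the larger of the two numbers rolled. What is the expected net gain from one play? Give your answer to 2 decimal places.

$0.23

Distribution of the larger of the two numbers rolled: 1 w.p. 1/48, 2 w.p. 1/16, 3 w.p. 5/48, 4 w.p. 7/48, 5 w.p. 3/16, 6 w.p. 11/48, …
E[payout] = (1/48)·1 + (1/16)·2 + (5/48)·3 + (7/48)·4 + (3/16)·5 + (11/48)·6 + (1/8)·7 + (1/8)·8 = 251/48
Expected profit = 251/48 − 5 = 11/48 ≈ $0.23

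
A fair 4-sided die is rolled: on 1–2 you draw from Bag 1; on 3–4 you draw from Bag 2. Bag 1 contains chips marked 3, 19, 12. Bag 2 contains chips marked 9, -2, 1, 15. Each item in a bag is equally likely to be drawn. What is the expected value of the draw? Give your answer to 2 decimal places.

8.54

E[X | Bag 1] = (3 + 19 + 12)/3 = 34/3
E[X | Bag 2] = (9 − 2 + 1 + 15)/4 = 23/4
E[X] = (1/2)·34/3 + (1/2)·23/4 = 205/24 ≈ 8.54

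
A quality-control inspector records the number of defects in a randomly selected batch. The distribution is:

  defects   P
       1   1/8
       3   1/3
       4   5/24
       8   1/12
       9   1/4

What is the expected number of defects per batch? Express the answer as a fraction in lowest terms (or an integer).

E[X] = (1/8)·1 + (1/3)·3 + (5/24)·4 + (1/12)·8 + (1/4)·9
     = 39/8

39/8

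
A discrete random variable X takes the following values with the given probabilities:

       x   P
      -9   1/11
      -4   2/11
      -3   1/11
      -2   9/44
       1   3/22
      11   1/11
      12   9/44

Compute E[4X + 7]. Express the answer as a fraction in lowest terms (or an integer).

E[4x+7] = (1/11)·(-29) + (2/11)·(-9) + (1/11)·(-5) + (9/44)·(-1) + (3/22)·11 + (1/11)·51 + (9/44)·55
     = 137/11

137/11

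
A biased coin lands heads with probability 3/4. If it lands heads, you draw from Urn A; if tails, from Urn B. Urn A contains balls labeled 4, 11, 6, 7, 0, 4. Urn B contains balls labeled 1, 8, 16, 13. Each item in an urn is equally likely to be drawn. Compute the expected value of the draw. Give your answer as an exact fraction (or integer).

51/8

E[X | Urn A] = (4 + 11 + 6 + 7 + 0 + 4)/6 = 16/3
E[X | Urn B] = (1 + 8 + 16 + 13)/4 = 19/2
E[X] = (3/4)·16/3 + (1/4)·19/2 = 51/8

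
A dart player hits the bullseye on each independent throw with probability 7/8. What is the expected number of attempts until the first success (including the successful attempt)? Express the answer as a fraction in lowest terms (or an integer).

For a geometric distribution, E[trials] = 1/p = 1/(7/8) = 8/7.

8/7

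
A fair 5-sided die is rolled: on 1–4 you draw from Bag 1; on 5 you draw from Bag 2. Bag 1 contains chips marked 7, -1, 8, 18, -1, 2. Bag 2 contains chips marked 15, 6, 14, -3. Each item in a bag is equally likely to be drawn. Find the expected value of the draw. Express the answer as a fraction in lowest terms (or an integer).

E[X | Bag 1] = (7 − 1 + 8 + 18 − 1 + 2)/6 = 11/2
E[X | Bag 2] = (15 + 6 + 14 − 3)/4 = 8
E[X] = (4/5)·11/2 + (1/5)·8 = 6

6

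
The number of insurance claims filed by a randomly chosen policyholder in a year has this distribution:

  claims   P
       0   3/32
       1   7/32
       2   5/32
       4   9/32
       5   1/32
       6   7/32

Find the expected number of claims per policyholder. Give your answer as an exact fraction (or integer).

25/8

E[X] = (3/32)·0 + (7/32)·1 + (5/32)·2 + (9/32)·4 + (1/32)·5 + (7/32)·6
     = 25/8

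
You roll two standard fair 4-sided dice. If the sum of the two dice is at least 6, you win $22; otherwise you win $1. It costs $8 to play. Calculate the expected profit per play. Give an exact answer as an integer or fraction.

7/8 dollars

E[payout] = (5/8)·1 + (3/8)·22 = 71/8
Expected profit = 71/8 − 8 = 7/8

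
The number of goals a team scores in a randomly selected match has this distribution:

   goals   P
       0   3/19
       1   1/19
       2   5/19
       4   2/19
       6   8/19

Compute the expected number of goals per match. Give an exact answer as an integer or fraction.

67/19

E[X] = (3/19)·0 + (1/19)·1 + (5/19)·2 + (2/19)·4 + (8/19)·6
     = 67/19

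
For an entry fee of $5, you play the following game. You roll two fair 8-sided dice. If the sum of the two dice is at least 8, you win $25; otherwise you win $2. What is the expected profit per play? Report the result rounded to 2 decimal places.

E[payout] = (21/64)·2 + (43/64)·25 = 1117/64
Expected profit = 1117/64 − 5 = 797/64 ≈ $12.45

$12.45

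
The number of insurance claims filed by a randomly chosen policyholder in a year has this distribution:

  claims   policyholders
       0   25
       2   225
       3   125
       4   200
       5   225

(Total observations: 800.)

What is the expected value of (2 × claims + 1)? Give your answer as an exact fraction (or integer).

Total = 800, so P(claims=0) = 25/800, etc.
E[2x+1] = (1/32)·1 + (9/32)·5 + (5/32)·7 + (1/4)·9 + (9/32)·11
     = 63/8

63/8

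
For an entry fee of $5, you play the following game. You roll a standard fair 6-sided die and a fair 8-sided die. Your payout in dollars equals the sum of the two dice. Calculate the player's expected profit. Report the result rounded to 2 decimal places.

Distribution of the sum of the two dice: 2 w.p. 1/48, 3 w.p. 1/24, 4 w.p. 1/16, 5 w.p. 1/12, 6 w.p. 5/48, 7 w.p. 1/8, …
E[payout] = (1/48)·2 + (1/24)·3 + (1/16)·4 + (1/12)·5 + (5/48)·6 + (1/8)·7 + (1/8)·8 + (1/8)·9 + (5/48)·10 + (1/12)·11 + (1/16)·12 + (1/24)·13 + (1/48)·14 = 8
Expected profit = 8 − 5 = 3 ≈ $3.00

$3.00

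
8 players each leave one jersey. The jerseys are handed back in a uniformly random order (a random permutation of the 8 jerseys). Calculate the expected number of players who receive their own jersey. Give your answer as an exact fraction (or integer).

1

Let Xᵢ = 1 if person i gets their own jersey. For each i, P(Xᵢ=1) = 1/8.
By linearity of expectation, E[X₁+…+X_8] = 8·(1/8) = 1.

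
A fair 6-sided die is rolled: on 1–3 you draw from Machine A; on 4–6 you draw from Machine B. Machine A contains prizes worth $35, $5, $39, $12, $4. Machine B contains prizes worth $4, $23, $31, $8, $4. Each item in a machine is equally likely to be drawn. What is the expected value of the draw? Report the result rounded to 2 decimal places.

$16.50

E[X | Machine A] = (35 + 5 + 39 + 12 + 4)/5 = 19
E[X | Machine B] = (4 + 23 + 31 + 8 + 4)/5 = 14
E[X] = (1/2)·19 + (1/2)·14 = 33/2 ≈ 16.50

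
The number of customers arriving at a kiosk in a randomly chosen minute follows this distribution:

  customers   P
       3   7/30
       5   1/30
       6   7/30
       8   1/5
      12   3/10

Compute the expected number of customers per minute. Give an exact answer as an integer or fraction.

112/15

E[X] = (7/30)·3 + (1/30)·5 + (7/30)·6 + (1/5)·8 + (3/10)·12
     = 112/15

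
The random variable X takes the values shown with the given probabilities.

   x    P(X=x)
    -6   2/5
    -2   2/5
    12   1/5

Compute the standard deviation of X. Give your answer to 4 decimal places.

E[X] = -4/5, E[X²] = 224/5
Var(X) = E[X²] − (E[X])² = 224/5 − 16/25 = 1104/25
SD(X) = √(1104/25) ≈ 6.6453

6.6453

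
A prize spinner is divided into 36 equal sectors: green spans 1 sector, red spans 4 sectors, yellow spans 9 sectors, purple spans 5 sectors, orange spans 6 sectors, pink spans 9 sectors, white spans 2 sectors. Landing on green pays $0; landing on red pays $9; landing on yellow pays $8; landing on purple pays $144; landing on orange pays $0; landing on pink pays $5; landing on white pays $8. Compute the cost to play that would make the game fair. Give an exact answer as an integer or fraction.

889/36 dollars

E[payout] = (1/36)·0 + (4/36)·9 + (9/36)·8 + (5/36)·144 + (6/36)·0 + (9/36)·5 + (2/36)·8 = 889/36
Fair fee = E[payout] = 889/36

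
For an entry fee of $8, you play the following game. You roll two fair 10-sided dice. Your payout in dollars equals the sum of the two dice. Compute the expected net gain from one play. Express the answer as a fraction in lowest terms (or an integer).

$3

Distribution of the sum of the two dice: 2 w.p. 1/100, 3 w.p. 1/50, 4 w.p. 3/100, 5 w.p. 1/25, 6 w.p. 1/20, 7 w.p. 3/50, …
E[payout] = (1/100)·2 + (1/50)·3 + (3/100)·4 + (1/25)·5 + (1/20)·6 + (3/50)·7 + (7/100)·8 + (2/25)·9 + (9/100)·10 + (1/10)·11 + (9/100)·12 + (2/25)·13 + (7/100)·14 + (3/50)·15 + (1/20)·16 + (1/25)·17 + (3/100)·18 + (1/50)·19 + (1/100)·20 = 11
Expected profit = 11 − 8 = 3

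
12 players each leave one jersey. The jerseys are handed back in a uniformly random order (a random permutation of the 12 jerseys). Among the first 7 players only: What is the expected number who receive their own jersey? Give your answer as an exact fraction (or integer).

7/12

Let Xᵢ = 1 if person i gets their own jersey. For each i, P(Xᵢ=1) = 1/12.
By linearity of expectation, E[X₁+…+X_7] = 7·(1/12) = 7/12.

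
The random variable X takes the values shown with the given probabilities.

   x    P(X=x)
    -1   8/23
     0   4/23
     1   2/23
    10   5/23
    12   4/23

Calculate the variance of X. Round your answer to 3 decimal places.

31.217

E[X] = (8/23)·(-1) + (4/23)·0 + (2/23)·1 + (5/23)·10 + (4/23)·12 = 4
E[X²] = (8/23)·1 + (4/23)·0 + (2/23)·1 + (5/23)·100 + (4/23)·144 = 1086/23
Var(X) = 1086/23 − (4)² = 718/23 ≈ 31.217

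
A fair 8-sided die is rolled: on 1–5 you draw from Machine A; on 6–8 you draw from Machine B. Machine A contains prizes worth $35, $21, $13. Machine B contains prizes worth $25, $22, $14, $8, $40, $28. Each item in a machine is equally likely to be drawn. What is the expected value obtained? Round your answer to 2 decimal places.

$22.94

E[X | Machine A] = (35 + 21 + 13)/3 = 23
E[X | Machine B] = (25 + 22 + 14 + 8 + 40 + 28)/6 = 137/6
E[X] = (5/8)·23 + (3/8)·137/6 = 367/16 ≈ 22.94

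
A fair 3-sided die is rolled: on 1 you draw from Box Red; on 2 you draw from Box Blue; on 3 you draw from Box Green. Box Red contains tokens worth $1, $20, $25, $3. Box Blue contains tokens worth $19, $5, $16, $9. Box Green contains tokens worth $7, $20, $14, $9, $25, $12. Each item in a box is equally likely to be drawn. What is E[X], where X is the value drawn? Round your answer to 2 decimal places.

$13.00

E[X | Box Red] = (1 + 20 + 25 + 3)/4 = 49/4
E[X | Box Blue] = (19 + 5 + 16 + 9)/4 = 49/4
E[X | Box Green] = (7 + 20 + 14 + 9 + 25 + 12)/6 = 29/2
E[X] = (1/3)·49/4 + (1/3)·49/4 + (1/3)·29/2 = 13 ≈ 13.00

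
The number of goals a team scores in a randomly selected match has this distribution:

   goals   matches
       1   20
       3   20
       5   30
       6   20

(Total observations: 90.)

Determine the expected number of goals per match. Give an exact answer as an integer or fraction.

35/9

Total = 90, so P(goals=1) = 20/90, etc.
E[X] = (2/9)·1 + (2/9)·3 + (1/3)·5 + (2/9)·6
     = 35/9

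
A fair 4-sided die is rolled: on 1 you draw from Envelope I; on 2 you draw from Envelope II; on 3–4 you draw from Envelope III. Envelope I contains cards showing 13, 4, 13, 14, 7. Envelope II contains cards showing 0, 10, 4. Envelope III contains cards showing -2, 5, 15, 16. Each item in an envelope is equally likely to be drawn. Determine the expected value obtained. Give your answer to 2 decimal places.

7.97

E[X | Envelope I] = (13 + 4 + 13 + 14 + 7)/5 = 51/5
E[X | Envelope II] = (0 + 10 + 4)/3 = 14/3
E[X | Envelope III] = (-2 + 5 + 15 + 16)/4 = 17/2
E[X] = (1/4)·51/5 + (1/4)·14/3 + (1/2)·17/2 = 239/30 ≈ 7.97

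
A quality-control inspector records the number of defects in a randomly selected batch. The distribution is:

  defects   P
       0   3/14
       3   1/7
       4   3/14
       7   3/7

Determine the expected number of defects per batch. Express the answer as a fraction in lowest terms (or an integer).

30/7

E[X] = (3/14)·0 + (1/7)·3 + (3/14)·4 + (3/7)·7
     = 30/7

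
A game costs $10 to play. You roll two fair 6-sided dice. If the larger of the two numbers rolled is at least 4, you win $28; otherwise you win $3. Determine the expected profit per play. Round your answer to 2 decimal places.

E[payout] = (1/4)·3 + (3/4)·28 = 87/4
Expected profit = 87/4 − 10 = 47/4 ≈ $11.75

$11.75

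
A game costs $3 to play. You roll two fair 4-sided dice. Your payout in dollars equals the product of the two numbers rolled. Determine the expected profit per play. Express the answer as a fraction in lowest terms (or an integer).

Distribution of the product of the two numbers rolled: 1 w.p. 1/16, 2 w.p. 1/8, 3 w.p. 1/8, 4 w.p. 3/16, 6 w.p. 1/8, 8 w.p. 1/8, …
E[payout] = (1/16)·1 + (1/8)·2 + (1/8)·3 + (3/16)·4 + (1/8)·6 + (1/8)·8 + (1/16)·9 + (1/8)·12 + (1/16)·16 = 25/4
Expected profit = 25/4 − 3 = 13/4

13/4 dollars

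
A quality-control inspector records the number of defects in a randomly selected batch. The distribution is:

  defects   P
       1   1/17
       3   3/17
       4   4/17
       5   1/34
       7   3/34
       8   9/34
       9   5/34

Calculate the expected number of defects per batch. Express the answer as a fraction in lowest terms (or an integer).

E[X] = (1/17)·1 + (3/17)·3 + (4/17)·4 + (1/34)·5 + (3/34)·7 + (9/34)·8 + (5/34)·9
     = 195/34

195/34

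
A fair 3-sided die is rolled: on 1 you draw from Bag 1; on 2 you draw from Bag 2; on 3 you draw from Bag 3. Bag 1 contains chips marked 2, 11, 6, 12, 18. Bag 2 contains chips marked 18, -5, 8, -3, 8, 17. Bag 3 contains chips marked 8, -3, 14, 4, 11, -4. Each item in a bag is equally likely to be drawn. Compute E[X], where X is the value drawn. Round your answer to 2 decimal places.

7.32

E[X | Bag 1] = (2 + 11 + 6 + 12 + 18)/5 = 49/5
E[X | Bag 2] = (18 − 5 + 8 − 3 + 8 + 17)/6 = 43/6
E[X | Bag 3] = (8 − 3 + 14 + 4 + 11 − 4)/6 = 5
E[X] = (1/3)·49/5 + (1/3)·43/6 + (1/3)·5 = 659/90 ≈ 7.32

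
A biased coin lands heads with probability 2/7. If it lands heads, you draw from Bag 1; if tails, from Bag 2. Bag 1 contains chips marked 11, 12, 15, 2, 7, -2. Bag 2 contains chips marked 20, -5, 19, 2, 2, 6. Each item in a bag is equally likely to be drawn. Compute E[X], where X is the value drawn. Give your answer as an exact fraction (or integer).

155/21

E[X | Bag 1] = (11 + 12 + 15 + 2 + 7 − 2)/6 = 15/2
E[X | Bag 2] = (20 − 5 + 19 + 2 + 2 + 6)/6 = 22/3
E[X] = (2/7)·15/2 + (5/7)·22/3 = 155/21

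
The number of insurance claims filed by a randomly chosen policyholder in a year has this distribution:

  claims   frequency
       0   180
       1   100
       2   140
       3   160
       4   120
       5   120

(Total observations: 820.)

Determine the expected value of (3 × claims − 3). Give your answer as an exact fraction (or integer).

Total = 820, so P(claims=0) = 180/820, etc.
E[3x-3] = (9/41)·(-3) + (5/41)·0 + (7/41)·3 + (8/41)·6 + (6/41)·9 + (6/41)·12
     = 168/41

168/41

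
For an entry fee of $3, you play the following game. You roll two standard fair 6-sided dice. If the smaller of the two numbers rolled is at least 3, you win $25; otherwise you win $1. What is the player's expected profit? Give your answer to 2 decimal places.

E[payout] = (5/9)·1 + (4/9)·25 = 35/3
Expected profit = 35/3 − 3 = 26/3 ≈ $8.67

$8.67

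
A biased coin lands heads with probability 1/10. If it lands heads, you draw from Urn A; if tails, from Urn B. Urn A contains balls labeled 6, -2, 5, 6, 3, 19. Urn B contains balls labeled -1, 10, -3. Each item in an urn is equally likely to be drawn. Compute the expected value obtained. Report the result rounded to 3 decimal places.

2.417

E[X | Urn A] = (6 − 2 + 5 + 6 + 3 + 19)/6 = 37/6
E[X | Urn B] = (-1 + 10 − 3)/3 = 2
E[X] = (1/10)·37/6 + (9/10)·2 = 29/12 ≈ 2.417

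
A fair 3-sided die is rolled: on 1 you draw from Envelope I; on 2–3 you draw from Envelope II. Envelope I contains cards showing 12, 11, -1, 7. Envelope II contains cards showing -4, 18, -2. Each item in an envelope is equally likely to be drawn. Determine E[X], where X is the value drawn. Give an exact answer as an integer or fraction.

61/12

E[X | Envelope I] = (12 + 11 − 1 + 7)/4 = 29/4
E[X | Envelope II] = (-4 + 18 − 2)/3 = 4
E[X] = (1/3)·29/4 + (2/3)·4 = 61/12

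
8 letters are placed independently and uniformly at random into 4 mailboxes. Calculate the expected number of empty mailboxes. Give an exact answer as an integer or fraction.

6561/16384

Let Xⱼ=1 if mailbox j is empty. P(Xⱼ=1) = ((4-1)/4)^8 = 6561/65536.
By linearity, E[#empty] = 4·6561/65536 = 6561/16384.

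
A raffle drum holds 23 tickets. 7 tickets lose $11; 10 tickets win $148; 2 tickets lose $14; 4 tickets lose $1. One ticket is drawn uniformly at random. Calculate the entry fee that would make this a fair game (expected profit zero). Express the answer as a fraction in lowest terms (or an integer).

1371/23 dollars

E[payout] = (7/23)·(-11) + (10/23)·148 + (2/23)·(-14) + (4/23)·(-1) = 1371/23
Fair fee = E[payout] = 1371/23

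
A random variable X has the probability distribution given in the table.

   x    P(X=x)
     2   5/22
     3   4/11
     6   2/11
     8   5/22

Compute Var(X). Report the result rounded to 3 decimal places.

5.430

E[X] = (5/22)·2 + (4/11)·3 + (2/11)·6 + (5/22)·8 = 49/11
E[X²] = (5/22)·4 + (4/11)·9 + (2/11)·36 + (5/22)·64 = 278/11
Var(X) = 278/11 − (49/11)² = 657/121 ≈ 5.430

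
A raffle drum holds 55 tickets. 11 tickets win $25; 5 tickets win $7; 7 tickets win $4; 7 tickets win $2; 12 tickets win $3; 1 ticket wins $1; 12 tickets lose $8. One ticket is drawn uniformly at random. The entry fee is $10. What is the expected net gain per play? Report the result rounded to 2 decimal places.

E[payout] = (11/55)·25 + (5/55)·7 + (7/55)·4 + (7/55)·2 + (12/55)·3 + (1/55)·1 + (12/55)·(-8) = 293/55
Expected profit = 293/55 − 10 = -257/55 ≈ -$4.67

-$4.67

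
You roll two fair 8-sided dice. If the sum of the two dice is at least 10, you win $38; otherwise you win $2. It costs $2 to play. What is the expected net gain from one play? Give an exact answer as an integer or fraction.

63/4 dollars

E[payout] = (9/16)·2 + (7/16)·38 = 71/4
Expected profit = 71/4 − 2 = 63/4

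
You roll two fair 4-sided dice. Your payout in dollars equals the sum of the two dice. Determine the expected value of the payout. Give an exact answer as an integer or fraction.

Distribution of the sum of the two dice: 2 w.p. 1/16, 3 w.p. 1/8, 4 w.p. 3/16, 5 w.p. 1/4, 6 w.p. 3/16, 7 w.p. 1/8, …
E[payout] = (1/16)·2 + (1/8)·3 + (3/16)·4 + (1/4)·5 + (3/16)·6 + (1/8)·7 + (1/16)·8 = 5

$5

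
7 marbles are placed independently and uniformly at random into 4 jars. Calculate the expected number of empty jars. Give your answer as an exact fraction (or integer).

2187/4096

Let Xⱼ=1 if jar j is empty. P(Xⱼ=1) = ((4-1)/4)^7 = 2187/16384.
By linearity, E[#empty] = 4·2187/16384 = 2187/4096.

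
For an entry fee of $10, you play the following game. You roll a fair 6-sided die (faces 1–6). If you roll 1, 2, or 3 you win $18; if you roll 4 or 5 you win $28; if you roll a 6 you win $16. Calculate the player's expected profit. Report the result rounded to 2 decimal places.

$11.00

E[payout] = (1/6)·16 + (1/2)·18 + (1/3)·28 = 21
Expected profit = 21 − 10 = 11 ≈ $11.00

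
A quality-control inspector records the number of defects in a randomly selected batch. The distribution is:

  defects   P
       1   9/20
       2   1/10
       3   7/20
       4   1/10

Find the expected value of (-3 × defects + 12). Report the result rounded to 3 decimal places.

E[-3x+12] = (9/20)·9 + (1/10)·6 + (7/20)·3 + (1/10)·0
     = 57/10 ≈ 5.700

5.700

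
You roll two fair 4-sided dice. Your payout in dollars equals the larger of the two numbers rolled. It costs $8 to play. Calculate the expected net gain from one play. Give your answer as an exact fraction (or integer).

-39/8 dollars

Distribution of the larger of the two numbers rolled: 1 w.p. 1/16, 2 w.p. 3/16, 3 w.p. 5/16, 4 w.p. 7/16
E[payout] = (1/16)·1 + (3/16)·2 + (5/16)·3 + (7/16)·4 = 25/8
Expected profit = 25/8 − 8 = -39/8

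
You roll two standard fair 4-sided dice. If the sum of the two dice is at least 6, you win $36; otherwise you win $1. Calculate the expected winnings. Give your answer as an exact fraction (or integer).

113/8 dollars

E[payout] = (5/8)·1 + (3/8)·36 = 113/8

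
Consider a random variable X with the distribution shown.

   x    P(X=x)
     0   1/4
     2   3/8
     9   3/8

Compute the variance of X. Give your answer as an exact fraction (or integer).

E[X] = (1/4)·0 + (3/8)·2 + (3/8)·9 = 33/8
E[X²] = (1/4)·0 + (3/8)·4 + (3/8)·81 = 255/8
Var(X) = 255/8 − (33/8)² = 951/64

951/64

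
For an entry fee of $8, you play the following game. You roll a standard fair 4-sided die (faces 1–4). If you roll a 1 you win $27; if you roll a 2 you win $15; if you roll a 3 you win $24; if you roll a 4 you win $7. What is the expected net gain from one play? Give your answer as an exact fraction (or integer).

E[payout] = (1/4)·7 + (1/4)·15 + (1/4)·24 + (1/4)·27 = 73/4
Expected profit = 73/4 − 8 = 41/4

41/4 dollars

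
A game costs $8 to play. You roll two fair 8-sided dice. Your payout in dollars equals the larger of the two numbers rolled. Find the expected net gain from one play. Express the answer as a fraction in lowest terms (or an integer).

Distribution of the larger of the two numbers rolled: 1 w.p. 1/64, 2 w.p. 3/64, 3 w.p. 5/64, 4 w.p. 7/64, 5 w.p. 9/64, 6 w.p. 11/64, …
E[payout] = (1/64)·1 + (3/64)·2 + (5/64)·3 + (7/64)·4 + (9/64)·5 + (11/64)·6 + (13/64)·7 + (15/64)·8 = 93/16
Expected profit = 93/16 − 8 = -35/16

-35/16 dollars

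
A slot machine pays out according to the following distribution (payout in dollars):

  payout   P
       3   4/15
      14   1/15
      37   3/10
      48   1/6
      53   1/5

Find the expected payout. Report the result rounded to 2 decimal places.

E[X] = (4/15)·3 + (1/15)·14 + (3/10)·37 + (1/6)·48 + (1/5)·53
     = 943/30 ≈ 31.43

$31.43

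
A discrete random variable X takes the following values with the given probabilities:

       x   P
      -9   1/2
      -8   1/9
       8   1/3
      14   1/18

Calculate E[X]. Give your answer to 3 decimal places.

-1.944

E[X] = (1/2)·(-9) + (1/9)·(-8) + (1/3)·8 + (1/18)·14
     = -35/18 ≈ -1.944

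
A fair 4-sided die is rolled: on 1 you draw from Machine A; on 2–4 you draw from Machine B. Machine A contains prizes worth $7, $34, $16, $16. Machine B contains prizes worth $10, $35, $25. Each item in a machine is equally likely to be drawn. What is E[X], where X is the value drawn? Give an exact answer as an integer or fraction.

353/16 dollars

E[X | Machine A] = (7 + 34 + 16 + 16)/4 = 73/4
E[X | Machine B] = (10 + 35 + 25)/3 = 70/3
E[X] = (1/4)·73/4 + (3/4)·70/3 = 353/16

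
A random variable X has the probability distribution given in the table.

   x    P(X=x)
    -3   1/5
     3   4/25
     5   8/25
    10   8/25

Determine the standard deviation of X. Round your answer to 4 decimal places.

4.6193

E[X] = 117/25, E[X²] = 1081/25
Var(X) = E[X²] − (E[X])² = 1081/25 − 13689/625 = 13336/625
SD(X) = √(13336/625) ≈ 4.6193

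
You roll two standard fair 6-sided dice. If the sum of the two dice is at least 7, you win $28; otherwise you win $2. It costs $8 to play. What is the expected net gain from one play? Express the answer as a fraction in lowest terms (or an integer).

55/6 dollars

E[payout] = (5/12)·2 + (7/12)·28 = 103/6
Expected profit = 103/6 − 8 = 55/6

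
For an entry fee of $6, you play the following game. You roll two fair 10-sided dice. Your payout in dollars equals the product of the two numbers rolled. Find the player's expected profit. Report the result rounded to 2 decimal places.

$24.25

Distribution of the product of the two numbers rolled: 1 w.p. 1/100, 2 w.p. 1/50, 3 w.p. 1/50, 4 w.p. 3/100, 5 w.p. 1/50, 6 w.p. 1/25, …
E[payout] = (1/100)·1 + (1/50)·2 + (1/50)·3 + (3/100)·4 + (1/50)·5 + (1/25)·6 + (1/50)·7 + (1/25)·8 + (3/100)·9 + (1/25)·10 + (1/25)·12 + (1/50)·14 + (1/50)·15 + (3/100)·16 + (1/25)·18 + (1/25)·20 + (1/50)·21 + (1/25)·24 + (1/100)·25 + (1/50)·27 + (1/50)·28 + (1/25)·30 + (1/50)·32 + (1/50)·35 + (3/100)·36 + (1/25)·40 + (1/50)·42 + (1/50)·45 + (1/50)·48 + (1/100)·49 + (1/50)·50 + (1/50)·54 + (1/50)·56 + (1/50)·60 + (1/50)·63 + (1/100)·64 + (1/50)·70 + (1/50)·72 + (1/50)·80 + (1/100)·81 + (1/50)·90 + (1/100)·100 = 121/4
Expected profit = 121/4 − 6 = 97/4 ≈ $24.25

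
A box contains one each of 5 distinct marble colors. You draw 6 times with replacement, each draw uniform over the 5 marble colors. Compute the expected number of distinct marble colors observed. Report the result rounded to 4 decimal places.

Let Xⱼ=1 if type j appears at least once. P(Xⱼ=1) = 1 − ((5−1)/5)^6 = 11529/15625.
E[#distinct] = 5·11529/15625 = 11529/3125.
≈ 3.6893

3.6893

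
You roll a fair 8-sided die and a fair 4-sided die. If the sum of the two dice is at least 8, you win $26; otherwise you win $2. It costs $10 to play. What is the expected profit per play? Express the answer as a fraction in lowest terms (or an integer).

5/2 dollars

E[payout] = (9/16)·2 + (7/16)·26 = 25/2
Expected profit = 25/2 − 10 = 5/2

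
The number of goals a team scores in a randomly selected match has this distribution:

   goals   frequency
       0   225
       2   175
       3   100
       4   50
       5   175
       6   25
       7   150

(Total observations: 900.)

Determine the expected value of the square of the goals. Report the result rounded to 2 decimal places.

Total = 900, so P(goals=0) = 225/900, etc.
E[X²] = (1/4)·0 + (7/36)·4 + (1/9)·9 + (1/18)·16 + (7/36)·25 + (1/36)·36 + (1/6)·49
     = 601/36 ≈ 16.69

16.69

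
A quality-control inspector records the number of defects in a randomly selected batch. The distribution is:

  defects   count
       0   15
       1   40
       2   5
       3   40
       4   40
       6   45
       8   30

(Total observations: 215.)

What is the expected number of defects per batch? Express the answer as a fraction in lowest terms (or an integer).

Total = 215, so P(defects=0) = 15/215, etc.
E[X] = (3/43)·0 + (8/43)·1 + (1/43)·2 + (8/43)·3 + (8/43)·4 + (9/43)·6 + (6/43)·8
     = 168/43

168/43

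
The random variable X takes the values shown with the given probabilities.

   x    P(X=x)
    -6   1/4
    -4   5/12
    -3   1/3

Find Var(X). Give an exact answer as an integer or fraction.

47/36

E[X] = (1/4)·(-6) + (5/12)·(-4) + (1/3)·(-3) = -25/6
E[X²] = (1/4)·36 + (5/12)·16 + (1/3)·9 = 56/3
Var(X) = 56/3 − (-25/6)² = 47/36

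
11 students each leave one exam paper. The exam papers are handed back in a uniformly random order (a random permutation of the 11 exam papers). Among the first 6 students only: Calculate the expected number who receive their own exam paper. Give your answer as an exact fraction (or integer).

6/11

Let Xᵢ = 1 if person i gets their own exam paper. For each i, P(Xᵢ=1) = 1/11.
By linearity of expectation, E[X₁+…+X_6] = 6·(1/11) = 6/11.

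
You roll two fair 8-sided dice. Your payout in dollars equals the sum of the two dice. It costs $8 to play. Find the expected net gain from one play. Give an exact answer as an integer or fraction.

Distribution of the sum of the two dice: 2 w.p. 1/64, 3 w.p. 1/32, 4 w.p. 3/64, 5 w.p. 1/16, 6 w.p. 5/64, 7 w.p. 3/32, …
E[payout] = (1/64)·2 + (1/32)·3 + (3/64)·4 + (1/16)·5 + (5/64)·6 + (3/32)·7 + (7/64)·8 + (1/8)·9 + (7/64)·10 + (3/32)·11 + (5/64)·12 + (1/16)·13 + (3/64)·14 + (1/32)·15 + (1/64)·16 = 9
Expected profit = 9 − 8 = 1

$1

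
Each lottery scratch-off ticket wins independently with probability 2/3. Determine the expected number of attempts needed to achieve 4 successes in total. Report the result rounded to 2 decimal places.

6.00

By linearity (sum of 4 independent geometric waits), E[trials] = 4/p = 4/(2/3) = 6.
≈ 6.00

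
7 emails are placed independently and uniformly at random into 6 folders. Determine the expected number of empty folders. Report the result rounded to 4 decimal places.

1.6745

Let Xⱼ=1 if folder j is empty. P(Xⱼ=1) = ((6-1)/6)^7 = 78125/279936.
By linearity, E[#empty] = 6·78125/279936 = 78125/46656.
≈ 1.6745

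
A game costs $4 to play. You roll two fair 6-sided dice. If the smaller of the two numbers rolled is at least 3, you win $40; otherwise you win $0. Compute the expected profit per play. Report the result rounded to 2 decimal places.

$13.78

E[payout] = (5/9)·0 + (4/9)·40 = 160/9
Expected profit = 160/9 − 4 = 124/9 ≈ $13.78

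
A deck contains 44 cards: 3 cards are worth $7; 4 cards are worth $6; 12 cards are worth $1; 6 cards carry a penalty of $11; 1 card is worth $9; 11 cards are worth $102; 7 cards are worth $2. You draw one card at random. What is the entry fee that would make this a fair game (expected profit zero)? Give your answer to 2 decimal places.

$25.82

E[payout] = (3/44)·7 + (4/44)·6 + (12/44)·1 + (6/44)·(-11) + (1/44)·9 + (11/44)·102 + (7/44)·2 = 284/11
Fair fee = E[payout] = 284/11 ≈ $25.82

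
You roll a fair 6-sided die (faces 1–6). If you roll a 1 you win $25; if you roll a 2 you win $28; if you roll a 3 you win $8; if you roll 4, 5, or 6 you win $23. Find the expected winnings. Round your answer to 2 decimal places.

$21.67

E[payout] = (1/6)·8 + (1/2)·23 + (1/6)·25 + (1/6)·28 = 65/3
≈ $21.67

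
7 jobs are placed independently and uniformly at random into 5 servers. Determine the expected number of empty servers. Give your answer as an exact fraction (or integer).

16384/15625

Let Xⱼ=1 if server j is empty. P(Xⱼ=1) = ((5-1)/5)^7 = 16384/78125.
By linearity, E[#empty] = 5·16384/78125 = 16384/15625.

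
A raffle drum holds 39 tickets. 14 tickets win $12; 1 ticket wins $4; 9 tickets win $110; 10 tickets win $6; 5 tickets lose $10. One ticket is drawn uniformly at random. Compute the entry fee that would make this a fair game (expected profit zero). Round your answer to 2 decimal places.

E[payout] = (14/39)·12 + (1/39)·4 + (9/39)·110 + (10/39)·6 + (5/39)·(-10) = 1172/39
Fair fee = E[payout] = 1172/39 ≈ $30.05

$30.05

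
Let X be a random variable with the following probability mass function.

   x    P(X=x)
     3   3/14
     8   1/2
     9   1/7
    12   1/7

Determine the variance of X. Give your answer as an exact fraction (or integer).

E[X] = (3/14)·3 + (1/2)·8 + (1/7)·9 + (1/7)·12 = 107/14
E[X²] = (3/14)·9 + (1/2)·64 + (1/7)·81 + (1/7)·144 = 925/14
Var(X) = 925/14 − (107/14)² = 1501/196

1501/196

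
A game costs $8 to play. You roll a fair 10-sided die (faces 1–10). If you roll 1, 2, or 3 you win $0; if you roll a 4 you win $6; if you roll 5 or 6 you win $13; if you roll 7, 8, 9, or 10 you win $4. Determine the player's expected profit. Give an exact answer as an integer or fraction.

E[payout] = (3/10)·0 + (2/5)·4 + (1/10)·6 + (1/5)·13 = 24/5
Expected profit = 24/5 − 8 = -16/5

-16/5 dollars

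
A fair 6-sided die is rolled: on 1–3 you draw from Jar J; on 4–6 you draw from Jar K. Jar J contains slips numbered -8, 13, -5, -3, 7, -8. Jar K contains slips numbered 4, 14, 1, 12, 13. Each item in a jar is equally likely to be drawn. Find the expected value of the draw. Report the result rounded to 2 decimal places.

4.07

E[X | Jar J] = (-8 + 13 − 5 − 3 + 7 − 8)/6 = -2/3
E[X | Jar K] = (4 + 14 + 1 + 12 + 13)/5 = 44/5
E[X] = (1/2)·(-2/3) + (1/2)·44/5 = 61/15 ≈ 4.07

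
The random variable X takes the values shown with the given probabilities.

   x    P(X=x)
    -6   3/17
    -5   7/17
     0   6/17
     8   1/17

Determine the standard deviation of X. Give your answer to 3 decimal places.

3.661

E[X] = -45/17, E[X²] = 347/17
Var(X) = E[X²] − (E[X])² = 347/17 − 2025/289 = 3874/289
SD(X) = √(3874/289) ≈ 3.661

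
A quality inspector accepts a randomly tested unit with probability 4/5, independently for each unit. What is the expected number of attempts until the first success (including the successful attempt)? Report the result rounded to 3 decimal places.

For a geometric distribution, E[trials] = 1/p = 1/(4/5) = 5/4.
≈ 1.250

1.250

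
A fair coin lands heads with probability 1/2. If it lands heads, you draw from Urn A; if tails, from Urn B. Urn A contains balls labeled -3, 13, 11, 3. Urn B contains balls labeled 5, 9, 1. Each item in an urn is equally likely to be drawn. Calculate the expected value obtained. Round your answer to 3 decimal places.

5.500

E[X | Urn A] = (-3 + 13 + 11 + 3)/4 = 6
E[X | Urn B] = (5 + 9 + 1)/3 = 5
E[X] = (1/2)·6 + (1/2)·5 = 11/2 ≈ 5.500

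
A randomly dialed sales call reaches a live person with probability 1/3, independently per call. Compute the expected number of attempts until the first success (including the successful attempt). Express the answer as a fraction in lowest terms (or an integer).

3

For a geometric distribution, E[trials] = 1/p = 1/(1/3) = 3.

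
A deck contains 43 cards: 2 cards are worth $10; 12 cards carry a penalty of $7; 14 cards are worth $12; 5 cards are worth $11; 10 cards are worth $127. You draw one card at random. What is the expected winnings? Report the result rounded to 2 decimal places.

E[payout] = (2/43)·10 + (12/43)·(-7) + (14/43)·12 + (5/43)·11 + (10/43)·127 = 1429/43
≈ $33.23

$33.23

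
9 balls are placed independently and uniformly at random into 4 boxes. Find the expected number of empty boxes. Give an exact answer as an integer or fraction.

Let Xⱼ=1 if box j is empty. P(Xⱼ=1) = ((4-1)/4)^9 = 19683/262144.
By linearity, E[#empty] = 4·19683/262144 = 19683/65536.

19683/65536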